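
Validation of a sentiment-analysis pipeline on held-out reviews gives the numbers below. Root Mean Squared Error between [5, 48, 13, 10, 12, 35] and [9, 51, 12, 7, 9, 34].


MSE = 45/6 = 7.5
RMSE = √(45/6) = 2.7386

2.7386


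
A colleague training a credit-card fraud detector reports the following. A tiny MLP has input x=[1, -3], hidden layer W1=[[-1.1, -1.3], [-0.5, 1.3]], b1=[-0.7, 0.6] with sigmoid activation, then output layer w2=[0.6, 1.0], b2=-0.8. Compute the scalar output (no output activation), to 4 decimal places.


z1[0] = (-1.1)·(1) + (-1.3)·(-3) - 0.7 = 2.1
z1[1] = (-0.5)·(1) + (1.3)·(-3) + 0.6 = -3.8
h = sigmoid(z1) = [0.8909, 0.0219]
output = (0.6)·(0.8909) + (1.0)·(0.0219) - 0.8 = -0.2436

-0.2436


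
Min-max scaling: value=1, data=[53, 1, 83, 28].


min=1, max=83
(1-1)/(83-1) = 0/82 = 0.0

0.0


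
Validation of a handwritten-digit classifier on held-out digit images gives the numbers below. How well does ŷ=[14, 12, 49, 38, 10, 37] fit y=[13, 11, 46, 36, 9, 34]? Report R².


ȳ = 24.8333
SS_res = Σ(y-ŷ)² = 25
SS_tot = Σ(y-ȳ)² = 1238.83
R² = 1 - SS_res/SS_tot = 1 - 0.0202 = 0.9798

0.9798


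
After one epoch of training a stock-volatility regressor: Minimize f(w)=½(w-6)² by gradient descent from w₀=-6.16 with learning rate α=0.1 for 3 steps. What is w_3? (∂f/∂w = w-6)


step 1: grad = -6.16-6 = -12.16; w = -6.16 - 0.1·(-12.16) = -4.944
step 2: grad = -4.944-6 = -10.944; w = -4.944 - 0.1·(-10.944) = -3.8496
step 3: grad = -3.8496-6 = -9.8496; w = -3.8496 - 0.1·(-9.8496) = -2.86464

-2.86464


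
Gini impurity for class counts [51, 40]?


Probabilities: [51/91, 40/91] ≈ [0.5604, 0.4396]
Σpᵢ² = (2601 + 1600)/91² = 4201/8281
Gini = 1 - Σpᵢ² = 1 - 4201/8281 = 0.4927

0.4927


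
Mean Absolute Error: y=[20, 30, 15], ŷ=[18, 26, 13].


Absolute errors: |20-18|=2, |30-26|=4, |15-13|=2
Sum = 8
MAE = 8/3 = 8/3

8/3


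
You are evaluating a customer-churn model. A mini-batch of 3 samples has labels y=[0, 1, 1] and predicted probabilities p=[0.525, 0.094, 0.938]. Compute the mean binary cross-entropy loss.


L[0] = -ln(1-0.525) = -ln(0.475) = 0.7444
L[1] = -ln(0.094) = 2.3645
L[2] = -ln(0.938) = 0.064
mean = (0.7444 + 2.3645 + 0.064)/3 = 1.0576

1.0576


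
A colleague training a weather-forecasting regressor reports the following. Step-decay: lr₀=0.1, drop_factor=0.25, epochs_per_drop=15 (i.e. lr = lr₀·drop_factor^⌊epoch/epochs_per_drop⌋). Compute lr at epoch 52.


n_drops = ⌊52/15⌋ = 3
lr = 0.1·0.25^3 = 0.1·0.015625 = 0.0015625

0.0015625


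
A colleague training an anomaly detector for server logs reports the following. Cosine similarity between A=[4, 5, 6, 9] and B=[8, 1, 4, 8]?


A·B = 4·8 + 5·1 + 6·4 + 9·8 = 133
‖A‖ = √158 = 12.5698, ‖B‖ = √145 = 12.0416
cos = 133/(√158·√145) = 133/√22910 = 0.8787

0.8787


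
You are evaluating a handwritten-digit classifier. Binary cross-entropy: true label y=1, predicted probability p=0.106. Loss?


BCE = -[y·ln(p) + (1-y)·ln(1-p)]
= -1·ln(0.106) - 0
= -ln(0.106) = 2.2443

2.2443


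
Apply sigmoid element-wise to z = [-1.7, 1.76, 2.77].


σ(-1.7) = 1/(1+e^1.7) = 0.1545
σ(1.76) = 1/(1+e^-1.76) = 0.8532
σ(2.77) = 1/(1+e^-2.77) = 0.941
result = [0.1545, 0.8532, 0.941]

[0.1545, 0.8532, 0.941]


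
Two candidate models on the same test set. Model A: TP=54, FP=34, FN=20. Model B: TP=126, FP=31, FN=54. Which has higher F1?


Model A: P=54/88=0.6136, R=54/74=0.7297, F1=2PR/(P+R)=2TP/(2TP+FP+FN)=108/162=0.6667
Model B: P=126/157=0.8025, R=126/180=0.7, F1=2PR/(P+R)=2TP/(2TP+FP+FN)=252/337=0.7478
0.6667 < 0.7478 → Model B

Model B


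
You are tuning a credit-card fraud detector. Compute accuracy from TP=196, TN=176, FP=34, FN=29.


Accuracy = (TP+TN)/(TP+TN+FP+FN)
= (196+176)/(435)
= 372/435 = 85.52%

85.52%


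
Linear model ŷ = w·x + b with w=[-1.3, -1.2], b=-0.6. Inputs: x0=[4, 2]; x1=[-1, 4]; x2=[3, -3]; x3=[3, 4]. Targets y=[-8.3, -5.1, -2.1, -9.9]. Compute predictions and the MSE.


ŷ0 = (-1.3)·(4) + (-1.2)·(2) - 0.6 = -8.2
ŷ1 = (-1.3)·(-1) + (-1.2)·(4) - 0.6 = -4.1
ŷ2 = (-1.3)·(3) + (-1.2)·(-3) - 0.6 = -0.9
ŷ3 = (-1.3)·(3) + (-1.2)·(4) - 0.6 = -9.3
errors² = [0.01, 1.0, 1.44, 0.36]
MSE = 2.8100/4 = 0.7025

0.7025


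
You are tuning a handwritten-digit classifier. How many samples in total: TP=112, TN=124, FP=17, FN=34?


Total = TP + TN + FP + FN
= 112 + 124 + 17 + 34
= 287
(Predicted positive: 129, predicted negative: 158)

287


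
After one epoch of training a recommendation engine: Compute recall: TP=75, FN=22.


Recall = TP/(TP+FN)
= 75/(75+22)
= 75/97 = 77.32%

77.32%


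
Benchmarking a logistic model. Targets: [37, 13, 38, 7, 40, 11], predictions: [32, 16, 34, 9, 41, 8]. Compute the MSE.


Squared errors: (37-32)²=25, (13-16)²=9, (38-34)²=16, (7-9)²=4, (40-41)²=1, (11-8)²=9
Sum = 64
MSE = 64/6 = 32/3

32/3


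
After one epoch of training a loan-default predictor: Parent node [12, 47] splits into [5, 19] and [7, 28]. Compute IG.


Parent = [12, 47], H_parent = 0.7287
H_left = 0.7383 (n=24), H_right = 0.7219 (n=35)
H_children = (24/59)·0.7383 + (35/59)·0.7219 = 0.7286
IG = 0.7287 - 0.7286 = 0.0001

0.0001


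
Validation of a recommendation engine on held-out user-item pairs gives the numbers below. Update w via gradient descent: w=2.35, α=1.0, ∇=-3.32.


w_new = w - α·∇
= 2.35 - 1.0·-3.32
= 2.35 + 3.32
= 5.67

5.67


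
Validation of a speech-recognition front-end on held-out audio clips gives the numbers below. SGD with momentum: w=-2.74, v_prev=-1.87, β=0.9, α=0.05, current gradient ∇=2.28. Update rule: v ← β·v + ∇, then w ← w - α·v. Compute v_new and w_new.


v_new = 0.9·-1.87 + 2.28 = -1.683 + 2.28 = 0.597
w_new = -2.74 - 0.05·0.597 = -2.74 - 0.02985 = -2.76985

v_new=0.597, w_new=-2.76985


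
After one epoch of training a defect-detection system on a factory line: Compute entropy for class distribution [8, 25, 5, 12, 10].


Probabilities: [8/60, 25/60, 5/60, 12/60, 10/60] ≈ [0.1333, 0.4167, 0.0833, 0.2, 0.1667]
H = -((8/60)·log₂(8/60) + (25/60)·log₂(25/60) + (5/60)·log₂(5/60) + (12/60)·log₂(12/60) + (10/60)·log₂(10/60))
  = 2.1078 bits

2.1078 bits


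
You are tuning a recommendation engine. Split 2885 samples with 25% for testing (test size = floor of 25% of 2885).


Test = ⌊2885·25/100⌋ = 721
Train = 2885 - 721 = 2164

Train: 2164, Test: 721


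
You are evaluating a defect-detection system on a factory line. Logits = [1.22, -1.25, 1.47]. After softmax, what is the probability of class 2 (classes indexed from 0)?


Exponentials: e^1.22=3.3872, e^-1.25=0.2865, e^1.47=4.3492
Sum = 8.0229
Softmax = [0.4222, 0.0357, 0.5421]
p[2] = 4.3492/8.0229 = 0.5421

0.5421


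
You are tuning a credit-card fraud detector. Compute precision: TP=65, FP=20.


Precision = TP/(TP+FP)
= 65/(65+20)
= 65/85 = 76.47%

76.47%


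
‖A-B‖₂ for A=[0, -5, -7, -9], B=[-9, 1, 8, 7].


d = √((0+ 9)² + (-5-1)² + (-7-8)² + (-9-7)²)
  = √(81 + 36 + 225 + 256)
  = √598 = 24.454

24.454


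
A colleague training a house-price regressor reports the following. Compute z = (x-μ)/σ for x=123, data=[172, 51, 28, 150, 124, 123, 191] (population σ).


μ = 119.8571, σ = 55.9271
z = (123 - 119.8571)/55.9271 = 0.0562

0.0562


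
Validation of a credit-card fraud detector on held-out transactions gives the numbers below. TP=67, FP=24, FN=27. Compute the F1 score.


Precision = 67/91 = 0.7363
Recall = 67/94 = 0.7128
F1 = 2·P·R/(P+R) = 2·TP/(2·TP+FP+FN) = 134/(134+24+27) = 134/185 = 0.7243

0.7243


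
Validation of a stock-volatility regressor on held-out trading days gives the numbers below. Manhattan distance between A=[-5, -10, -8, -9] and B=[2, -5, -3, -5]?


d = |-5-2| + |-10+ 5| + |-8+ 3| + |-9+ 5|
  = 7 + 5 + 5 + 4
  = 21

21


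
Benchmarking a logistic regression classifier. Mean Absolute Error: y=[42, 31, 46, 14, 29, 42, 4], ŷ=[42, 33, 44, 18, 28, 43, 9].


Absolute errors: |42-42|=0, |31-33|=2, |46-44|=2, |14-18|=4, |29-28|=1, |42-43|=1, |4-9|=5
Sum = 15
MAE = 15/7 = 15/7

15/7


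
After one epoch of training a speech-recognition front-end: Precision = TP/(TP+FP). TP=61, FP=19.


Precision = TP/(TP+FP)
= 61/(61+19)
= 61/80 = 76.25%

76.25%


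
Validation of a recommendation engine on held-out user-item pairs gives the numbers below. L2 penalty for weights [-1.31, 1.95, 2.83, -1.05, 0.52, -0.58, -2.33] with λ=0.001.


‖w‖₂² = (-1.31)² + (1.95)² + (2.83)² + (-1.05)² + (0.52)² + (-0.58)² + (-2.33)²
     = 1.7161 + 3.8025 + 8.0089 + 1.1025 + 0.2704 + 0.3364 + 5.4289
     = 20.6657
λ·‖w‖₂² = 0.001·20.6657 = 0.020666

0.020666


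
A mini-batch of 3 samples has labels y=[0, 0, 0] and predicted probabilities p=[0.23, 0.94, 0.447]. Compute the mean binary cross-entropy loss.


L[0] = -ln(1-0.23) = -ln(0.77) = 0.2614
L[1] = -ln(1-0.94) = -ln(0.06) = 2.8134
L[2] = -ln(1-0.447) = -ln(0.553) = 0.5924
mean = (0.2614 + 2.8134 + 0.5924)/3 = 1.2224

1.2224


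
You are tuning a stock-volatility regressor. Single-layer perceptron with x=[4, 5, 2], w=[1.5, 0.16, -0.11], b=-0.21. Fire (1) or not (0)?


z = (4)·(1.5) + (5)·(0.16) + (2)·(-0.11) - 0.21
  = 6.37
step(z) = 1 (z≥0)

1


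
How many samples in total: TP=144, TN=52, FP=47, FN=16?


Total = TP + TN + FP + FN
= 144 + 52 + 47 + 16
= 259
(Predicted positive: 191, predicted negative: 68)

259


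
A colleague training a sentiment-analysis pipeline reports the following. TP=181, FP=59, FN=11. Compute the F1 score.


Precision = 181/240 = 0.7542
Recall = 181/192 = 0.9427
F1 = 2·P·R/(P+R) = 2·TP/(2·TP+FP+FN) = 362/(362+59+11) = 362/432 = 0.838

0.838


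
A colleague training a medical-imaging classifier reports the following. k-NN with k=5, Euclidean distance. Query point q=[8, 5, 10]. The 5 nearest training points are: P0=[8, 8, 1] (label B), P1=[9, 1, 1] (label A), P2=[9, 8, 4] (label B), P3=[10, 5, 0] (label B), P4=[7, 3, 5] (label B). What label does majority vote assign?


d(q,P0) = 9.4868  (label B)
d(q,P1) = 9.8995  (label A)
d(q,P2) = 6.7823  (label B)
d(q,P3) = 10.198  (label B)
d(q,P4) = 5.4772  (label B)
Votes: A=1, B=4
Majority → B

B


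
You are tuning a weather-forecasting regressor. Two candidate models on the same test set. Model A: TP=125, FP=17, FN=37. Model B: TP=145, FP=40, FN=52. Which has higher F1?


Model A: P=125/142=0.8803, R=125/162=0.7716, F1=2PR/(P+R)=2TP/(2TP+FP+FN)=250/304=0.8224
Model B: P=145/185=0.7838, R=145/197=0.736, F1=2PR/(P+R)=2TP/(2TP+FP+FN)=290/382=0.7592
0.8224 > 0.7592 → Model A

Model A


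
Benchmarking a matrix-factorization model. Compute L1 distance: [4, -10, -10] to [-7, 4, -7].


d = |4+ 7| + |-10-4| + |-10+ 7|
  = 11 + 14 + 3
  = 28

28


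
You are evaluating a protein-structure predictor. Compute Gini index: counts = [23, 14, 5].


Probabilities: [23/42, 14/42, 5/42] ≈ [0.5476, 0.3333, 0.119]
Σpᵢ² = (529 + 196 + 25)/42² = 750/1764
Gini = 1 - Σpᵢ² = 1 - 750/1764 = 0.5748

0.5748


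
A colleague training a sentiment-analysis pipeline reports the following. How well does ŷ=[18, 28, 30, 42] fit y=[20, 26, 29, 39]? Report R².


ȳ = 28.5
SS_res = Σ(y-ŷ)² = 18
SS_tot = Σ(y-ȳ)² = 189
R² = 1 - SS_res/SS_tot = 1 - 0.0952 = 0.9048

0.9048


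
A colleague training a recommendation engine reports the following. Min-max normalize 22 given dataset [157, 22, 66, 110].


min=22, max=157
(22-22)/(157-22) = 0/135 = 0.0

0.0


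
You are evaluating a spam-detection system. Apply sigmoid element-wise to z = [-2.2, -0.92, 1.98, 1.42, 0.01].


σ(-2.2) = 1/(1+e^2.2) = 0.0998
σ(-0.92) = 1/(1+e^0.92) = 0.285
σ(1.98) = 1/(1+e^-1.98) = 0.8787
σ(1.42) = 1/(1+e^-1.42) = 0.8053
σ(0.01) = 1/(1+e^-0.01) = 0.5025
result = [0.0998, 0.285, 0.8787, 0.8053, 0.5025]

[0.0998, 0.285, 0.8787, 0.8053, 0.5025]


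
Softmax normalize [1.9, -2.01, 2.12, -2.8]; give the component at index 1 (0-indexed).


Exponentials: e^1.9=6.6859, e^-2.01=0.134, e^2.12=8.3311, e^-2.8=0.0608
Sum = 15.2118
Softmax = [0.4395, 0.0088, 0.5477, 0.004]
p[1] = 0.134/15.2118 = 0.0088

0.0088


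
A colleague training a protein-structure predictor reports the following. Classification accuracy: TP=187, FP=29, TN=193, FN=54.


Accuracy = (TP+TN)/(TP+TN+FP+FN)
= (187+193)/(463)
= 380/463 = 82.07%

82.07%


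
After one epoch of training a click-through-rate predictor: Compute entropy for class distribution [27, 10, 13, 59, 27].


Probabilities: [27/136, 10/136, 13/136, 59/136, 27/136] ≈ [0.1985, 0.0735, 0.0956, 0.4338, 0.1985]
H = -((27/136)·log₂(27/136) + (10/136)·log₂(10/136) + (13/136)·log₂(13/136) + (59/136)·log₂(59/136) + (27/136)·log₂(27/136))
  = 2.0495 bits

2.0495 bits


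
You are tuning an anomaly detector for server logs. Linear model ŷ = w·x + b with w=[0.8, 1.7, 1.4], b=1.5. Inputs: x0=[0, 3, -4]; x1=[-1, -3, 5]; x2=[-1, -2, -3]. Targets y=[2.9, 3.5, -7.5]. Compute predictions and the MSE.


ŷ0 = (0.8)·(0) + (1.7)·(3) + (1.4)·(-4) + 1.5 = 1.0
ŷ1 = (0.8)·(-1) + (1.7)·(-3) + (1.4)·(5) + 1.5 = 2.6
ŷ2 = (0.8)·(-1) + (1.7)·(-2) + (1.4)·(-3) + 1.5 = -6.9
errors² = [3.61, 0.81, 0.36]
MSE = 4.7800/3 = 1.5933

1.5933


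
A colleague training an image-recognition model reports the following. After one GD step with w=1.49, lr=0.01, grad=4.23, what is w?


w_new = w - α·∇
= 1.49 - 0.01·4.23
= 1.49 - 0.0423
= 1.4477

1.4477


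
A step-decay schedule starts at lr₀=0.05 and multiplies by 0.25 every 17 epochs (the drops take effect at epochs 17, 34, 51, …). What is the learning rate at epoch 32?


n_drops = ⌊32/17⌋ = 1
lr = 0.05·0.25^1 = 0.05·0.25 = 0.0125

0.0125


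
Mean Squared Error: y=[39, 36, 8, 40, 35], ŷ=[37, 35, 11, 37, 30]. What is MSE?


Squared errors: (39-37)²=4, (36-35)²=1, (8-11)²=9, (40-37)²=9, (35-30)²=25
Sum = 48
MSE = 48/5 = 48/5

48/5


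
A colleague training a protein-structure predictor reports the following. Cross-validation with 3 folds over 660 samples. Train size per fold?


Fold size = 660/3 = 220
Training per fold = 660 - 220 = 440

440


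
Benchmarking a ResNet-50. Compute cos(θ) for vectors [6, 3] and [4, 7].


A·B = 6·4 + 3·7 = 45
‖A‖ = √45 = 6.7082, ‖B‖ = √65 = 8.0623
cos = 45/(√45·√65) = 45/√2925 = 0.8321

0.8321


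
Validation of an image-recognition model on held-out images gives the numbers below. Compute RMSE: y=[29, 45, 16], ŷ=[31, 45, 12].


MSE = 20/3 = 6.6667
RMSE = √(20/3) = 2.582

2.582


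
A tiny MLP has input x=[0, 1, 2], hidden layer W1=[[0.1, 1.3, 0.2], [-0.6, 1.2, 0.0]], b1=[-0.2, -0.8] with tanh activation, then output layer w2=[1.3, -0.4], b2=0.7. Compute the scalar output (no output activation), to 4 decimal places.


z1[0] = (0.1)·(0) + (1.3)·(1) + (0.2)·(2) - 0.2 = 1.5
z1[1] = (-0.6)·(0) + (1.2)·(1) + (0.0)·(2) - 0.8 = 0.4
h = tanh(z1) = [0.9051, 0.3799]
output = (1.3)·(0.9051) + (-0.4)·(0.3799) + 0.7 = 1.7247

1.7247


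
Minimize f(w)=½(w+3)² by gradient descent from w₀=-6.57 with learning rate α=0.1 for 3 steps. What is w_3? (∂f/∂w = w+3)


step 1: grad = -6.57+3 = -3.57; w = -6.57 - 0.1·(-3.57) = -6.213
step 2: grad = -6.213+3 = -3.213; w = -6.213 - 0.1·(-3.213) = -5.8917
step 3: grad = -5.8917+3 = -2.8917; w = -5.8917 - 0.1·(-2.8917) = -5.60253

-5.60253


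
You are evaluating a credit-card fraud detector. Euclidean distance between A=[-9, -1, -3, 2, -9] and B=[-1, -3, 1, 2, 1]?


d = √((-9+ 1)² + (-1+ 3)² + (-3-1)² + (2-2)² + (-9-1)²)
  = √(64 + 4 + 16 + 0 + 100)
  = √184 = 13.5647

13.5647


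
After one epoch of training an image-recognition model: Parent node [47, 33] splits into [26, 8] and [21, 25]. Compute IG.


Parent = [47, 33], H_parent = 0.9778
H_left = 0.7871 (n=34), H_right = 0.9945 (n=46)
H_children = (34/80)·0.7871 + (46/80)·0.9945 = 0.9064
IG = 0.9778 - 0.9064 = 0.0714

0.0714


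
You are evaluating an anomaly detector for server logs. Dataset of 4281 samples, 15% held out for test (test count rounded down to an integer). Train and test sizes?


Test = ⌊4281·15/100⌋ = 642
Train = 4281 - 642 = 3639

Train: 3639, Test: 642


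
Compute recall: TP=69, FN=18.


Recall = TP/(TP+FN)
= 69/(69+18)
= 69/87 = 79.31%

79.31%


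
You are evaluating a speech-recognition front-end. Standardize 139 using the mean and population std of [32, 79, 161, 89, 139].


μ = 100, σ = 45.6684
z = (139 - 100)/45.6684 = 0.854

0.854


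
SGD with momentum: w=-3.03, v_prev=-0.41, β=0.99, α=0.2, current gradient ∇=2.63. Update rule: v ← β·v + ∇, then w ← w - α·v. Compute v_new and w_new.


v_new = 0.99·-0.41 + 2.63 = -0.4059 + 2.63 = 2.2241
w_new = -3.03 - 0.2·2.2241 = -3.03 - 0.44482 = -3.47482

v_new=2.2241, w_new=-3.47482


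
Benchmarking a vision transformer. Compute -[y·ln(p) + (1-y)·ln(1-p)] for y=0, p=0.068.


BCE = -[y·ln(p) + (1-y)·ln(1-p)]
= -0 - 1·ln(1-0.068)
= -ln(0.932) = 0.0704

0.0704


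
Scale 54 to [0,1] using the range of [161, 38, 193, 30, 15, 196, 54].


min=15, max=196
(54-15)/(196-15) = 39/181 = 0.2155

0.2155


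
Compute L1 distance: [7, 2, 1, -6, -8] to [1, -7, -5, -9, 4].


d = |7-1| + |2+ 7| + |1+ 5| + |-6+ 9| + |-8-4|
  = 6 + 9 + 6 + 3 + 12
  = 36

36


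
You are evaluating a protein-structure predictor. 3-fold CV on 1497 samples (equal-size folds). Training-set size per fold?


Fold size = 1497/3 = 499
Training per fold = 1497 - 499 = 998

998


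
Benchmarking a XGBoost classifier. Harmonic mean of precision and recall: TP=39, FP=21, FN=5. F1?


Precision = 39/60 = 0.65
Recall = 39/44 = 0.8864
F1 = 2·P·R/(P+R) = 2·TP/(2·TP+FP+FN) = 78/(78+21+5) = 78/104 = 0.75

0.75


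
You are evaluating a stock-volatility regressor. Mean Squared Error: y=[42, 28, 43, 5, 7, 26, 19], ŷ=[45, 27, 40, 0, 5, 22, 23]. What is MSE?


Squared errors: (42-45)²=9, (28-27)²=1, (43-40)²=9, (5-0)²=25, (7-5)²=4, (26-22)²=16, (19-23)²=16
Sum = 80
MSE = 80/7 = 80/7

80/7


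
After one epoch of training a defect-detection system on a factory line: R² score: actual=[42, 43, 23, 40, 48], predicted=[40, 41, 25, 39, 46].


ȳ = 39.2
SS_res = Σ(y-ŷ)² = 17
SS_tot = Σ(y-ȳ)² = 362.8
R² = 1 - SS_res/SS_tot = 1 - 0.0469 = 0.9531

0.9531


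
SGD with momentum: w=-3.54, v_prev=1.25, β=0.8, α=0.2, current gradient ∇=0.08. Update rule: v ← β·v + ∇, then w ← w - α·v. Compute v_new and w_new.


v_new = 0.8·1.25 + 0.08 = 1 + 0.08 = 1.08
w_new = -3.54 - 0.2·1.08 = -3.54 - 0.216 = -3.756

v_new=1.08, w_new=-3.756


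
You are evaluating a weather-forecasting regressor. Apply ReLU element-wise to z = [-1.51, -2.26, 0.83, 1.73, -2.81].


ReLU(-1.51) = max(0, -1.51) = 0.0
ReLU(-2.26) = max(0, -2.26) = 0.0
ReLU(0.83) = max(0, 0.83) = 0.83
ReLU(1.73) = max(0, 1.73) = 1.73
ReLU(-2.81) = max(0, -2.81) = 0.0
result = [0.0, 0.0, 0.83, 1.73, 0.0]

[0.0, 0.0, 0.83, 1.73, 0.0]


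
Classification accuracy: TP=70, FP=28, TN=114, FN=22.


Accuracy = (TP+TN)/(TP+TN+FP+FN)
= (70+114)/(234)
= 184/234 = 78.63%

78.63%


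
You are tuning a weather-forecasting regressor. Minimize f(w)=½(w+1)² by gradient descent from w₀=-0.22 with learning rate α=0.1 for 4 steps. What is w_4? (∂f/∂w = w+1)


step 1: grad = -0.22+1 = 0.78; w = -0.22 - 0.1·(0.78) = -0.298
step 2: grad = -0.298+1 = 0.702; w = -0.298 - 0.1·(0.702) = -0.3682
step 3: grad = -0.3682+1 = 0.6318; w = -0.3682 - 0.1·(0.6318) = -0.43138
step 4: grad = -0.43138+1 = 0.56862; w = -0.43138 - 0.1·(0.56862) = -0.488242

-0.488242


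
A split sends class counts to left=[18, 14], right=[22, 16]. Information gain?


Parent = [40, 30], H_parent = 0.9852
H_left = 0.9887 (n=32), H_right = 0.9819 (n=38)
H_children = (32/70)·0.9887 + (38/70)·0.9819 = 0.985
IG = 0.9852 - 0.985 = 0.0002

0.0002


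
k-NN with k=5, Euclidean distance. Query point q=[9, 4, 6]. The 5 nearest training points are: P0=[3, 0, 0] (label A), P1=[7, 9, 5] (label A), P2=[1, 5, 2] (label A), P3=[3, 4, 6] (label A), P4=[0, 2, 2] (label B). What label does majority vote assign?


d(q,P0) = 9.3808  (label A)
d(q,P1) = 5.4772  (label A)
d(q,P2) = 9.0  (label A)
d(q,P3) = 6.0  (label A)
d(q,P4) = 10.0499  (label B)
Votes: A=4, B=1
Majority → A

A


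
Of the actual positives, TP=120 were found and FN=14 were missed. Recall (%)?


Recall = TP/(TP+FN)
= 120/(120+14)
= 120/134 = 89.55%

89.55%


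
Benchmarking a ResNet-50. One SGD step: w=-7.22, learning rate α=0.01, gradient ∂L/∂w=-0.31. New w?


w_new = w - α·∇
= -7.22 - 0.01·-0.31
= -7.22 + 0.0031
= -7.2169

-7.2169


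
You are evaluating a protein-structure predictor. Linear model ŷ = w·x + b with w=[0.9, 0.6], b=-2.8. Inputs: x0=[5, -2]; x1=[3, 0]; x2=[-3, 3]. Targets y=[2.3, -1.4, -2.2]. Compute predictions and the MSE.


ŷ0 = (0.9)·(5) + (0.6)·(-2) - 2.8 = 0.5
ŷ1 = (0.9)·(3) + (0.6)·(0) - 2.8 = -0.1
ŷ2 = (0.9)·(-3) + (0.6)·(3) - 2.8 = -3.7
errors² = [3.24, 1.69, 2.25]
MSE = 7.1800/3 = 2.3933

2.3933


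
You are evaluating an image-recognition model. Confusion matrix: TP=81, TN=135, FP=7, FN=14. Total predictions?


Total = TP + TN + FP + FN
= 81 + 135 + 7 + 14
= 237
(Predicted positive: 88, predicted negative: 149)

237


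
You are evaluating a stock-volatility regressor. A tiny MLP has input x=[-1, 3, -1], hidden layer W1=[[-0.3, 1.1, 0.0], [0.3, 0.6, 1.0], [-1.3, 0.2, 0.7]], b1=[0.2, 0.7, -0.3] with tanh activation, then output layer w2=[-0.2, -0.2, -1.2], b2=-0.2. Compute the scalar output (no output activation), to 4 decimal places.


z1[0] = (-0.3)·(-1) + (1.1)·(3) + (0.0)·(-1) + 0.2 = 3.8
z1[1] = (0.3)·(-1) + (0.6)·(3) + (1.0)·(-1) + 0.7 = 1.2
z1[2] = (-1.3)·(-1) + (0.2)·(3) + (0.7)·(-1) - 0.3 = 0.9
h = tanh(z1) = [0.999, 0.8337, 0.7163]
output = (-0.2)·(0.999) + (-0.2)·(0.8337) + (-1.2)·(0.7163) - 0.2 = -1.4261

-1.4261


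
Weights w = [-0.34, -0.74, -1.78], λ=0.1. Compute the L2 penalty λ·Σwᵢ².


‖w‖₂² = (-0.34)² + (-0.74)² + (-1.78)²
     = 0.1156 + 0.5476 + 3.1684
     = 3.8316
λ·‖w‖₂² = 0.1·3.8316 = 0.38316

0.38316


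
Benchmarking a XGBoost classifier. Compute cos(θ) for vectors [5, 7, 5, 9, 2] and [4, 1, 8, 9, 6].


A·B = 5·4 + 7·1 + 5·8 + 9·9 + 2·6 = 160
‖A‖ = √184 = 13.5647, ‖B‖ = √198 = 14.0712
cos = 160/(√184·√198) = 160/√36432 = 0.8383

0.8383


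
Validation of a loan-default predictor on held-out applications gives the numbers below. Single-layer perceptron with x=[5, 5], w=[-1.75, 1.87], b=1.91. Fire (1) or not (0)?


z = (5)·(-1.75) + (5)·(1.87) + 1.91
  = 2.51
step(z) = 1 (z≥0)

1


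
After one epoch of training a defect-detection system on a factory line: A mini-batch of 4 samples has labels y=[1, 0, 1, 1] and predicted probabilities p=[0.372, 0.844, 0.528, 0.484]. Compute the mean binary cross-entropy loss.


L[0] = -ln(0.372) = 0.9889
L[1] = -ln(1-0.844) = -ln(0.156) = 1.8579
L[2] = -ln(0.528) = 0.6387
L[3] = -ln(0.484) = 0.7257
mean = (0.9889 + 1.8579 + 0.6387 + 0.7257)/4 = 1.0528

1.0528


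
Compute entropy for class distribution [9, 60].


Probabilities: [9/69, 60/69] ≈ [0.1304, 0.8696]
H = -((9/69)·log₂(9/69) + (60/69)·log₂(60/69))
  = 0.5586 bits

0.5586 bits


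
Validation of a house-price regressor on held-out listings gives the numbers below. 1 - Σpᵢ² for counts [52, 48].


Probabilities: [52/100, 48/100] ≈ [0.52, 0.48]
Σpᵢ² = (2704 + 2304)/100² = 5008/10000
Gini = 1 - Σpᵢ² = 1 - 5008/10000 = 0.4992

0.4992


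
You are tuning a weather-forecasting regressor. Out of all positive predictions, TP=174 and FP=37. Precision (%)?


Precision = TP/(TP+FP)
= 174/(174+37)
= 174/211 = 82.46%

82.46%


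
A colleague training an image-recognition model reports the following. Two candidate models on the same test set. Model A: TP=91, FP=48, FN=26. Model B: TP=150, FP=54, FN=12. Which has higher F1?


Model A: P=91/139=0.6547, R=91/117=0.7778, F1=2PR/(P+R)=2TP/(2TP+FP+FN)=182/256=0.7109
Model B: P=150/204=0.7353, R=150/162=0.9259, F1=2PR/(P+R)=2TP/(2TP+FP+FN)=300/366=0.8197
0.7109 < 0.8197 → Model B

Model B


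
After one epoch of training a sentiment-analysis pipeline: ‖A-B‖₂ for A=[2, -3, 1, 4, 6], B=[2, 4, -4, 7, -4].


d = √((2-2)² + (-3-4)² + (1+ 4)² + (4-7)² + (6+ 4)²)
  = √(0 + 49 + 25 + 9 + 100)
  = √183 = 13.5277

13.5277


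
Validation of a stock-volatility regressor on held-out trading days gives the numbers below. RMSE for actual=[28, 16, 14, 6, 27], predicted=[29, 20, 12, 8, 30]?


MSE = 34/5 = 6.8
RMSE = √(34/5) = 2.6077

2.6077


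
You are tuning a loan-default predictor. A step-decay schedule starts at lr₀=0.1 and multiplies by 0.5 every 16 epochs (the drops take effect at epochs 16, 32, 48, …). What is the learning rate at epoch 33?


n_drops = ⌊33/16⌋ = 2
lr = 0.1·0.5^2 = 0.1·0.25 = 0.025

0.025


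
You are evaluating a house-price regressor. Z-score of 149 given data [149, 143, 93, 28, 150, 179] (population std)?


μ = 123.6667, σ = 49.7717
z = (149 - 123.6667)/49.7717 = 0.509

0.509


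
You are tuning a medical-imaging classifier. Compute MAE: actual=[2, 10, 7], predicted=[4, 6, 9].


Absolute errors: |2-4|=2, |10-6|=4, |7-9|=2
Sum = 8
MAE = 8/3 = 8/3

8/3


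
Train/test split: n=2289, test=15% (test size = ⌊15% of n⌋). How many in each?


Test = ⌊2289·15/100⌋ = 343
Train = 2289 - 343 = 1946

Train: 1946, Test: 343


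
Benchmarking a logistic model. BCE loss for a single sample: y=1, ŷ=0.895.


BCE = -[y·ln(p) + (1-y)·ln(1-p)]
= -1·ln(0.895) - 0
= -ln(0.895) = 0.1109

0.1109


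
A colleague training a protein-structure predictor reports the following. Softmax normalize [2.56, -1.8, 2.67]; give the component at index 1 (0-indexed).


Exponentials: e^2.56=12.9358, e^-1.8=0.1653, e^2.67=14.44
Sum = 27.5411
Softmax = [0.4697, 0.006, 0.5243]
p[1] = 0.1653/27.5411 = 0.006

0.006


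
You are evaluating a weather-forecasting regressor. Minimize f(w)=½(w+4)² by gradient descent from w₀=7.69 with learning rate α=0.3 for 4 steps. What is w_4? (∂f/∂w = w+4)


step 1: grad = 7.69+4 = 11.69; w = 7.69 - 0.3·(11.69) = 4.183
step 2: grad = 4.183+4 = 8.183; w = 4.183 - 0.3·(8.183) = 1.7281
step 3: grad = 1.7281+4 = 5.7281; w = 1.7281 - 0.3·(5.7281) = 0.00967
step 4: grad = 0.00967+4 = 4.00967; w = 0.00967 - 0.3·(4.00967) = -1.193231

-1.193231


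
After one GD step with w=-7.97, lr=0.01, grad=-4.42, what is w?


w_new = w - α·∇
= -7.97 - 0.01·-4.42
= -7.97 + 0.0442
= -7.9258

-7.9258


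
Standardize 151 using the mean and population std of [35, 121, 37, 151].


μ = 86, σ = 51.1175
z = (151 - 86)/51.1175 = 1.2716

1.2716


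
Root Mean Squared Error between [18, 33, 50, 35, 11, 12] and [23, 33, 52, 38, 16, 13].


MSE = 64/6 = 10.6667
RMSE = √(64/6) = 3.266

3.266


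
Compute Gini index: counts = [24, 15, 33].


Probabilities: [24/72, 15/72, 33/72] ≈ [0.3333, 0.2083, 0.4583]
Σpᵢ² = (576 + 225 + 1089)/72² = 1890/5184
Gini = 1 - Σpᵢ² = 1 - 1890/5184 = 0.6354

0.6354


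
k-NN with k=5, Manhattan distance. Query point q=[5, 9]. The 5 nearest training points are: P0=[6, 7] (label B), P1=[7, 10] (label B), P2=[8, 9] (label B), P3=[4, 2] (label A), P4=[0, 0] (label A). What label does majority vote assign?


d(q,P0) = 3  (label B)
d(q,P1) = 3  (label B)
d(q,P2) = 3  (label B)
d(q,P3) = 8  (label A)
d(q,P4) = 14  (label A)
Votes: A=2, B=3
Majority → B

B


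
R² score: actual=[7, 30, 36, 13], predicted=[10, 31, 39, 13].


ȳ = 21.5
SS_res = Σ(y-ŷ)² = 19
SS_tot = Σ(y-ȳ)² = 565
R² = 1 - SS_res/SS_tot = 1 - 0.0336 = 0.9664

0.9664


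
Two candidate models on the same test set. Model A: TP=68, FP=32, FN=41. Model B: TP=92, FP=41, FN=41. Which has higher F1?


Model A: P=68/100=0.68, R=68/109=0.6239, F1=2PR/(P+R)=2TP/(2TP+FP+FN)=136/209=0.6507
Model B: P=92/133=0.6917, R=92/133=0.6917, F1=2PR/(P+R)=2TP/(2TP+FP+FN)=184/266=0.6917
0.6507 < 0.6917 → Model B

Model B


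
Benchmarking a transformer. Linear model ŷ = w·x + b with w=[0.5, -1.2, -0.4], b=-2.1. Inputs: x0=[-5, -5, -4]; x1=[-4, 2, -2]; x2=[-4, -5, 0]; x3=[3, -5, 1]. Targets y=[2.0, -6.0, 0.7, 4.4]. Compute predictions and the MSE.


ŷ0 = (0.5)·(-5) + (-1.2)·(-5) + (-0.4)·(-4) - 2.1 = 3.0
ŷ1 = (0.5)·(-4) + (-1.2)·(2) + (-0.4)·(-2) - 2.1 = -5.7
ŷ2 = (0.5)·(-4) + (-1.2)·(-5) + (-0.4)·(0) - 2.1 = 1.9
ŷ3 = (0.5)·(3) + (-1.2)·(-5) + (-0.4)·(1) - 2.1 = 5.0
errors² = [1.0, 0.09, 1.44, 0.36]
MSE = 2.8900/4 = 0.7225

0.7225


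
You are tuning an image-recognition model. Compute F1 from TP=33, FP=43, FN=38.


Precision = 33/76 = 0.4342
Recall = 33/71 = 0.4648
F1 = 2·P·R/(P+R) = 2·TP/(2·TP+FP+FN) = 66/(66+43+38) = 66/147 = 0.449

0.449


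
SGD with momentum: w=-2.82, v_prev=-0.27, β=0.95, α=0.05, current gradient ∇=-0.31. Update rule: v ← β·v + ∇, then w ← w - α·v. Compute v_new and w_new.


v_new = 0.95·-0.27 - 0.31 = -0.2565 - 0.31 = -0.5665
w_new = -2.82 - 0.05·-0.5665 = -2.82 + 0.028325 = -2.791675

v_new=-0.5665, w_new=-2.791675


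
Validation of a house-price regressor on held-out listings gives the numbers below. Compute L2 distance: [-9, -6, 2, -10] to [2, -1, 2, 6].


d = √((-9-2)² + (-6+ 1)² + (2-2)² + (-10-6)²)
  = √(121 + 25 + 0 + 256)
  = √402 = 20.0499

20.0499


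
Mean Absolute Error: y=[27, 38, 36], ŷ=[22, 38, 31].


Absolute errors: |27-22|=5, |38-38|=0, |36-31|=5
Sum = 10
MAE = 10/3 = 10/3

10/3


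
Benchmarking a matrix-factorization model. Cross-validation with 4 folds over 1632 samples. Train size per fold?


Fold size = 1632/4 = 408
Training per fold = 1632 - 408 = 1224

1224


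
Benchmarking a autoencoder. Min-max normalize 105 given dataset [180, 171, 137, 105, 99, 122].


min=99, max=180
(105-99)/(180-99) = 6/81 = 0.0741

0.0741


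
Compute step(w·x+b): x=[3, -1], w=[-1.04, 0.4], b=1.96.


z = (3)·(-1.04) + (-1)·(0.4) + 1.96
  = -1.56
step(z) = 0 (z<0)

0


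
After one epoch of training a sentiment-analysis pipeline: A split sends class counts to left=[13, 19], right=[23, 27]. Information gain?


Parent = [36, 46], H_parent = 0.9892
H_left = 0.9745 (n=32), H_right = 0.9954 (n=50)
H_children = (32/82)·0.9745 + (50/82)·0.9954 = 0.9872
IG = 0.9892 - 0.9872 = 0.002

0.002


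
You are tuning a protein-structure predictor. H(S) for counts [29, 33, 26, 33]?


Probabilities: [29/121, 33/121, 26/121, 33/121] ≈ [0.2397, 0.2727, 0.2149, 0.2727]
H = -((29/121)·log₂(29/121) + (33/121)·log₂(33/121) + (26/121)·log₂(26/121) + (33/121)·log₂(33/121))
  = 1.9931 bits

1.9931 bits


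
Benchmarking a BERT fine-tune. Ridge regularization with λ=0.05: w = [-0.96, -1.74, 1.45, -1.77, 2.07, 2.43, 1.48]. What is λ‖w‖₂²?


‖w‖₂² = (-0.96)² + (-1.74)² + (1.45)² + (-1.77)² + (2.07)² + (2.43)² + (1.48)²
     = 0.9216 + 3.0276 + 2.1025 + 3.1329 + 4.2849 + 5.9049 + 2.1904
     = 21.5648
λ·‖w‖₂² = 0.05·21.5648 = 1.07824

1.07824


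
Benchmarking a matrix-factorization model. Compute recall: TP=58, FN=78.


Recall = TP/(TP+FN)
= 58/(58+78)
= 58/136 = 42.65%

42.65%


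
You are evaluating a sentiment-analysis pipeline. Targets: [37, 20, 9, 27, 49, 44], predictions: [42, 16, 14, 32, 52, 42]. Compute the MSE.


Squared errors: (37-42)²=25, (20-16)²=16, (9-14)²=25, (27-32)²=25, (49-52)²=9, (44-42)²=4
Sum = 104
MSE = 104/6 = 52/3

52/3


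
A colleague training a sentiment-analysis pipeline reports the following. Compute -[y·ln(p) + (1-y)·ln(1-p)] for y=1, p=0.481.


BCE = -[y·ln(p) + (1-y)·ln(1-p)]
= -1·ln(0.481) - 0
= -ln(0.481) = 0.7319

0.7319


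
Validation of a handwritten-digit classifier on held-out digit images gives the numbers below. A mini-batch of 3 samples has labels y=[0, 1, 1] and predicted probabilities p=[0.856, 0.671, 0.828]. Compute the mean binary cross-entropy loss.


L[0] = -ln(1-0.856) = -ln(0.144) = 1.9379
L[1] = -ln(0.671) = 0.399
L[2] = -ln(0.828) = 0.1887
mean = (1.9379 + 0.399 + 0.1887)/3 = 0.8419

0.8419


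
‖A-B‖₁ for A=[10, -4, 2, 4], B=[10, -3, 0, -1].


d = |10-10| + |-4+ 3| + |2-0| + |4+ 1|
  = 0 + 1 + 2 + 5
  = 8

8


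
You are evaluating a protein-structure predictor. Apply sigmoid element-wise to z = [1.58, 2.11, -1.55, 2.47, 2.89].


σ(1.58) = 1/(1+e^-1.58) = 0.8292
σ(2.11) = 1/(1+e^-2.11) = 0.8919
σ(-1.55) = 1/(1+e^1.55) = 0.1751
σ(2.47) = 1/(1+e^-2.47) = 0.922
σ(2.89) = 1/(1+e^-2.89) = 0.9473
result = [0.8292, 0.8919, 0.1751, 0.922, 0.9473]

[0.8292, 0.8919, 0.1751, 0.922, 0.9473]


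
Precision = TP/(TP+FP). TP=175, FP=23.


Precision = TP/(TP+FP)
= 175/(175+23)
= 175/198 = 88.38%

88.38%


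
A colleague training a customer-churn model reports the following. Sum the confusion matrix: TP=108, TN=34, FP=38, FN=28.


Total = TP + TN + FP + FN
= 108 + 34 + 38 + 28
= 208
(Predicted positive: 146, predicted negative: 62)

208


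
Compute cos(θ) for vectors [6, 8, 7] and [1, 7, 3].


A·B = 6·1 + 8·7 + 7·3 = 83
‖A‖ = √149 = 12.2066, ‖B‖ = √59 = 7.6811
cos = 83/(√149·√59) = 83/√8791 = 0.8852

0.8852


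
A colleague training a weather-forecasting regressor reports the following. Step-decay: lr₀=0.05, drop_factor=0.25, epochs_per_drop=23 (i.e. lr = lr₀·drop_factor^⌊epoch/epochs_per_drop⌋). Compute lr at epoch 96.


n_drops = ⌊96/23⌋ = 4
lr = 0.05·0.25^4 = 0.05·0.00390625 = 0.0001953125

0.0001953125


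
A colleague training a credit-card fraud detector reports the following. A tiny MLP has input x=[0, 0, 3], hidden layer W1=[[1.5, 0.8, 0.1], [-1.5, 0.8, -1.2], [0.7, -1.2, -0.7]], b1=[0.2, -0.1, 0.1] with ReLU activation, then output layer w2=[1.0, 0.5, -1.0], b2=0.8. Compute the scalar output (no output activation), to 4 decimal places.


z1[0] = (1.5)·(0) + (0.8)·(0) + (0.1)·(3) + 0.2 = 0.5
z1[1] = (-1.5)·(0) + (0.8)·(0) + (-1.2)·(3) - 0.1 = -3.7
z1[2] = (0.7)·(0) + (-1.2)·(0) + (-0.7)·(3) + 0.1 = -2.0
h = ReLU(z1) = [0.5, 0.0, 0.0]
output = (1.0)·(0.5) + (0.5)·(0.0) + (-1.0)·(0.0) + 0.8 = 1.3

1.3


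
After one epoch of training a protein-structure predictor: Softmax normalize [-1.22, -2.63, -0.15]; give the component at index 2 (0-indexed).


Exponentials: e^-1.22=0.2952, e^-2.63=0.0721, e^-0.15=0.8607
Sum = 1.228
Softmax = [0.2404, 0.0587, 0.7009]
p[2] = 0.8607/1.228 = 0.7009

0.7009


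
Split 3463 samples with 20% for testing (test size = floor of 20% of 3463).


Test = ⌊3463·20/100⌋ = 692
Train = 3463 - 692 = 2771

Train: 2771, Test: 692


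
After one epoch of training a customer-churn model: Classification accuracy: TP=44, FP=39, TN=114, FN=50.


Accuracy = (TP+TN)/(TP+TN+FP+FN)
= (44+114)/(247)
= 158/247 = 63.97%

63.97%


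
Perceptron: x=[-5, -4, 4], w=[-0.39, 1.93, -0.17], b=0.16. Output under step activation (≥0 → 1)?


z = (-5)·(-0.39) + (-4)·(1.93) + (4)·(-0.17) + 0.16
  = -6.29
step(z) = 0 (z<0)

0


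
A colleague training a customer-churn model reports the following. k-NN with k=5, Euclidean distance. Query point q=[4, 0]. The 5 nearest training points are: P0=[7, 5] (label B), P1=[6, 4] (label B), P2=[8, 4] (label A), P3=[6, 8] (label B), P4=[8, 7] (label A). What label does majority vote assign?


d(q,P0) = 5.831  (label B)
d(q,P1) = 4.4721  (label B)
d(q,P2) = 5.6569  (label A)
d(q,P3) = 8.2462  (label B)
d(q,P4) = 8.0623  (label A)
Votes: A=2, B=3
Majority → B

B


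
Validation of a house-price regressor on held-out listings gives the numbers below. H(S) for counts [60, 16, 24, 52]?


Probabilities: [60/152, 16/152, 24/152, 52/152] ≈ [0.3947, 0.1053, 0.1579, 0.3421]
H = -((60/152)·log₂(60/152) + (16/152)·log₂(16/152) + (24/152)·log₂(24/152) + (52/152)·log₂(52/152))
  = 1.8211 bits

1.8211 bits


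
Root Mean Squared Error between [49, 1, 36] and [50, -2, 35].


MSE = 11/3 = 3.6667
RMSE = √(11/3) = 1.9149

1.9149


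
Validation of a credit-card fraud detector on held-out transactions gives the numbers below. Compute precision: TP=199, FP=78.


Precision = TP/(TP+FP)
= 199/(199+78)
= 199/277 = 71.84%

71.84%


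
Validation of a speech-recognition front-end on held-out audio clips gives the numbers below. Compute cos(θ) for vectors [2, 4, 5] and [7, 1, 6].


A·B = 2·7 + 4·1 + 5·6 = 48
‖A‖ = √45 = 6.7082, ‖B‖ = √86 = 9.2736
cos = 48/(√45·√86) = 48/√3870 = 0.7716

0.7716


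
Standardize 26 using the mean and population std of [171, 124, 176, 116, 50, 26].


μ = 110.5, σ = 56.2191
z = (26 - 110.5)/56.2191 = -1.503

-1.503


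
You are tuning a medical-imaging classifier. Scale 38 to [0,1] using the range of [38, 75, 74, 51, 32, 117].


min=32, max=117
(38-32)/(117-32) = 6/85 = 0.0706

0.0706


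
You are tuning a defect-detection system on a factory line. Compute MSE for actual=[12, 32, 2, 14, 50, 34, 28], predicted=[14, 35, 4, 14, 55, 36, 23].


Squared errors: (12-14)²=4, (32-35)²=9, (2-4)²=4, (14-14)²=0, (50-55)²=25, (34-36)²=4, (28-23)²=25
Sum = 71
MSE = 71/7 = 71/7

71/7


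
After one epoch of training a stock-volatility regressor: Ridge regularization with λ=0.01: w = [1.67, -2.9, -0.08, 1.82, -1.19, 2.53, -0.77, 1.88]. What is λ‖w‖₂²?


‖w‖₂² = (1.67)² + (-2.9)² + (-0.08)² + (1.82)² + (-1.19)² + (2.53)² + (-0.77)² + (1.88)²
     = 2.7889 + 8.41 + 0.0064 + 3.3124 + 1.4161 + 6.4009 + 0.5929 + 3.5344
     = 26.462
λ·‖w‖₂² = 0.01·26.462 = 0.26462

0.26462


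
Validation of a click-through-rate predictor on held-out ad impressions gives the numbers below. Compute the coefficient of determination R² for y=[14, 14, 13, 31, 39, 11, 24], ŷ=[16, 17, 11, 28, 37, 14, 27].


ȳ = 20.8571
SS_res = Σ(y-ŷ)² = 48
SS_tot = Σ(y-ȳ)² = 694.86
R² = 1 - SS_res/SS_tot = 1 - 0.0691 = 0.9309

0.9309


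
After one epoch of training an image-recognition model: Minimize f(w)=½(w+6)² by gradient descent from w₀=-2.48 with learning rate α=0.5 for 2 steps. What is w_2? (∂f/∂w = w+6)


step 1: grad = -2.48+6 = 3.52; w = -2.48 - 0.5·(3.52) = -4.24
step 2: grad = -4.24+6 = 1.76; w = -4.24 - 0.5·(1.76) = -5.12

-5.12


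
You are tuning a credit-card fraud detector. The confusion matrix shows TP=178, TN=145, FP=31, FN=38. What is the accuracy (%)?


Accuracy = (TP+TN)/(TP+TN+FP+FN)
= (178+145)/(392)
= 323/392 = 82.4%

82.4%


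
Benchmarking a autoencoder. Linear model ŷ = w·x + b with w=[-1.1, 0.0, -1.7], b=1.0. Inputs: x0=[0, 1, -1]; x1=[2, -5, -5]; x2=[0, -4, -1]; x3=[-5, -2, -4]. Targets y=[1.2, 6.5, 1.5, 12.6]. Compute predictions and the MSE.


ŷ0 = (-1.1)·(0) + (0.0)·(1) + (-1.7)·(-1) + 1.0 = 2.7
ŷ1 = (-1.1)·(2) + (0.0)·(-5) + (-1.7)·(-5) + 1.0 = 7.3
ŷ2 = (-1.1)·(0) + (0.0)·(-4) + (-1.7)·(-1) + 1.0 = 2.7
ŷ3 = (-1.1)·(-5) + (0.0)·(-2) + (-1.7)·(-4) + 1.0 = 13.3
errors² = [2.25, 0.64, 1.44, 0.49]
MSE = 4.8200/4 = 1.205

1.205


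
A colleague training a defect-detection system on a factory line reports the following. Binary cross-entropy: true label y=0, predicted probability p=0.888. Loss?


BCE = -[y·ln(p) + (1-y)·ln(1-p)]
= -0 - 1·ln(1-0.888)
= -ln(0.112) = 2.1893

2.1893


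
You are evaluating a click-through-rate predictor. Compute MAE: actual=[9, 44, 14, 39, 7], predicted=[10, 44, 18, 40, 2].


Absolute errors: |9-10|=1, |44-44|=0, |14-18|=4, |39-40|=1, |7-2|=5
Sum = 11
MAE = 11/5 = 11/5

11/5


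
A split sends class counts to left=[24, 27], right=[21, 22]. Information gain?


Parent = [45, 49], H_parent = 0.9987
H_left = 0.9975 (n=51), H_right = 0.9996 (n=43)
H_children = (51/94)·0.9975 + (43/94)·0.9996 = 0.9985
IG = 0.9987 - 0.9985 = 0.0002

0.0002
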